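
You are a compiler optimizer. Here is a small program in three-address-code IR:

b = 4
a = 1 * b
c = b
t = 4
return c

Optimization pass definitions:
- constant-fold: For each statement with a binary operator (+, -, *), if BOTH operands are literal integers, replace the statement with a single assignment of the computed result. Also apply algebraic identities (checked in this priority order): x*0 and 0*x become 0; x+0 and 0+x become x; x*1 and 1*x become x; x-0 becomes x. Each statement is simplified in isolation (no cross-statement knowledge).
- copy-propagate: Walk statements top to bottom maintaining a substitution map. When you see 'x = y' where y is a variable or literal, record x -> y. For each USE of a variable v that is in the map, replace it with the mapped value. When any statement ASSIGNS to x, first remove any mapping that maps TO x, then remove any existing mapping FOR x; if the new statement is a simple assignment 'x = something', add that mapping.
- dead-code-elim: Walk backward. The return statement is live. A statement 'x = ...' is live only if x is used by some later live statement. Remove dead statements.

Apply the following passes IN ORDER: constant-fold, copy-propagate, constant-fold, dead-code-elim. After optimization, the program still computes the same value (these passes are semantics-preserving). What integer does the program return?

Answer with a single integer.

Initial IR:
  b = 4
  a = 1 * b
  c = b
  t = 4
  return c
After constant-fold (5 stmts):
  b = 4
  a = b
  c = b
  t = 4
  return c
After copy-propagate (5 stmts):
  b = 4
  a = 4
  c = 4
  t = 4
  return 4
After constant-fold (5 stmts):
  b = 4
  a = 4
  c = 4
  t = 4
  return 4
After dead-code-elim (1 stmts):
  return 4
Evaluate:
  b = 4  =>  b = 4
  a = 1 * b  =>  a = 4
  c = b  =>  c = 4
  t = 4  =>  t = 4
  return c = 4

Answer: 4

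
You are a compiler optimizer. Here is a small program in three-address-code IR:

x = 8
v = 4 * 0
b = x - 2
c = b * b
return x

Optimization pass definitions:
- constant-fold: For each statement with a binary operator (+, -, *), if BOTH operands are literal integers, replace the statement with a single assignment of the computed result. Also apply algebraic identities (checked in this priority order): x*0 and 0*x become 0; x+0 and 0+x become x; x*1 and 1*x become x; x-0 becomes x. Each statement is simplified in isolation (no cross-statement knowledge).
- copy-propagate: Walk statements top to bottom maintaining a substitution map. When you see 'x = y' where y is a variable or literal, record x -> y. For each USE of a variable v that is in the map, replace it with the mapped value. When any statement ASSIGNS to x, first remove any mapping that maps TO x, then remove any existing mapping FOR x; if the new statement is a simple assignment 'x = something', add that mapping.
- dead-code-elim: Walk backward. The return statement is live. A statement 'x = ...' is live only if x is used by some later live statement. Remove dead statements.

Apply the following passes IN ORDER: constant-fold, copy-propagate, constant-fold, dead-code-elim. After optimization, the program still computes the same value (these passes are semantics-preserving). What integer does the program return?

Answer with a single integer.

Answer: 8

Derivation:
Initial IR:
  x = 8
  v = 4 * 0
  b = x - 2
  c = b * b
  return x
After constant-fold (5 stmts):
  x = 8
  v = 0
  b = x - 2
  c = b * b
  return x
After copy-propagate (5 stmts):
  x = 8
  v = 0
  b = 8 - 2
  c = b * b
  return 8
After constant-fold (5 stmts):
  x = 8
  v = 0
  b = 6
  c = b * b
  return 8
After dead-code-elim (1 stmts):
  return 8
Evaluate:
  x = 8  =>  x = 8
  v = 4 * 0  =>  v = 0
  b = x - 2  =>  b = 6
  c = b * b  =>  c = 36
  return x = 8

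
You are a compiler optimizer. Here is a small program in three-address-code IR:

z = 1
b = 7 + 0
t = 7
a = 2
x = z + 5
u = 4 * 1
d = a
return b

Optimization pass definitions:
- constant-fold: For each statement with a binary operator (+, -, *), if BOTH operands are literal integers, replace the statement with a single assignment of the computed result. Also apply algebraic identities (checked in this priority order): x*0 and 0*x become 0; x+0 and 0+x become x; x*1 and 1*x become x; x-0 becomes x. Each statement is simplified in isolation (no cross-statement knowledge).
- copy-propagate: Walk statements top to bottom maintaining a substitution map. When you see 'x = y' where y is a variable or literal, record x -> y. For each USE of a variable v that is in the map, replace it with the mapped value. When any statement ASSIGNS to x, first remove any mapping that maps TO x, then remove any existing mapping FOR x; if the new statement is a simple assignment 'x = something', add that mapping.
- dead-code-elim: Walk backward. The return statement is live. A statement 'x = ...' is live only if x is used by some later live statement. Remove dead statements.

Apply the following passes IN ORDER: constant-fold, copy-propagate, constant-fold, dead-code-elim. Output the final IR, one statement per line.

Answer: return 7

Derivation:
Initial IR:
  z = 1
  b = 7 + 0
  t = 7
  a = 2
  x = z + 5
  u = 4 * 1
  d = a
  return b
After constant-fold (8 stmts):
  z = 1
  b = 7
  t = 7
  a = 2
  x = z + 5
  u = 4
  d = a
  return b
After copy-propagate (8 stmts):
  z = 1
  b = 7
  t = 7
  a = 2
  x = 1 + 5
  u = 4
  d = 2
  return 7
After constant-fold (8 stmts):
  z = 1
  b = 7
  t = 7
  a = 2
  x = 6
  u = 4
  d = 2
  return 7
After dead-code-elim (1 stmts):
  return 7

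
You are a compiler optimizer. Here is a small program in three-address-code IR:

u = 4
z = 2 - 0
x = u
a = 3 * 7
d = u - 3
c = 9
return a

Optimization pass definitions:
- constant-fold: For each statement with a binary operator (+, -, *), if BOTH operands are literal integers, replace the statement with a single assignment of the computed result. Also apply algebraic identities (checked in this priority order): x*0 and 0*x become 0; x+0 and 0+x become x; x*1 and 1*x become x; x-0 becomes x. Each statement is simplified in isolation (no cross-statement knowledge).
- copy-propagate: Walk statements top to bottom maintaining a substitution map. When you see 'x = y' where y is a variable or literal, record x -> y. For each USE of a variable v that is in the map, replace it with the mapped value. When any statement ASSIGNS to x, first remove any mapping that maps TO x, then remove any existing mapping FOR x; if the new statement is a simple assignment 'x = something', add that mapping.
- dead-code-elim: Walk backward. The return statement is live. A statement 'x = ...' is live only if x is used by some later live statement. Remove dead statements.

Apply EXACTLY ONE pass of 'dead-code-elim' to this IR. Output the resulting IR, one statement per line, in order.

Applying dead-code-elim statement-by-statement:
  [7] return a  -> KEEP (return); live=['a']
  [6] c = 9  -> DEAD (c not live)
  [5] d = u - 3  -> DEAD (d not live)
  [4] a = 3 * 7  -> KEEP; live=[]
  [3] x = u  -> DEAD (x not live)
  [2] z = 2 - 0  -> DEAD (z not live)
  [1] u = 4  -> DEAD (u not live)
Result (2 stmts):
  a = 3 * 7
  return a

Answer: a = 3 * 7
return a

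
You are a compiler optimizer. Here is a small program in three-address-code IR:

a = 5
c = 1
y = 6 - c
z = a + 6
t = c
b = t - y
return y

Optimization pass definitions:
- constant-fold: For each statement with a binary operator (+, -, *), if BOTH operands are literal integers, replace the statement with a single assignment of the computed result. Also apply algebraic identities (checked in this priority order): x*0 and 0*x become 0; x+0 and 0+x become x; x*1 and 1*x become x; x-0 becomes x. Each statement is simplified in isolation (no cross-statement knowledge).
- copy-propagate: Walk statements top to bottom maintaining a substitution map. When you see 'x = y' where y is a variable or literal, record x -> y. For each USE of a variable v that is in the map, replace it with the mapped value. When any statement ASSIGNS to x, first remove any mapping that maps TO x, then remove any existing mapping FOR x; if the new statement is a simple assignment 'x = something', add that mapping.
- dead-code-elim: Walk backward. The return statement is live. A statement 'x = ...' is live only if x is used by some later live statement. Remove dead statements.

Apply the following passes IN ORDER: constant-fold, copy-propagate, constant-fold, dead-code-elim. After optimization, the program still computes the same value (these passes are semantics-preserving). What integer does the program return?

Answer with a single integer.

Answer: 5

Derivation:
Initial IR:
  a = 5
  c = 1
  y = 6 - c
  z = a + 6
  t = c
  b = t - y
  return y
After constant-fold (7 stmts):
  a = 5
  c = 1
  y = 6 - c
  z = a + 6
  t = c
  b = t - y
  return y
After copy-propagate (7 stmts):
  a = 5
  c = 1
  y = 6 - 1
  z = 5 + 6
  t = 1
  b = 1 - y
  return y
After constant-fold (7 stmts):
  a = 5
  c = 1
  y = 5
  z = 11
  t = 1
  b = 1 - y
  return y
After dead-code-elim (2 stmts):
  y = 5
  return y
Evaluate:
  a = 5  =>  a = 5
  c = 1  =>  c = 1
  y = 6 - c  =>  y = 5
  z = a + 6  =>  z = 11
  t = c  =>  t = 1
  b = t - y  =>  b = -4
  return y = 5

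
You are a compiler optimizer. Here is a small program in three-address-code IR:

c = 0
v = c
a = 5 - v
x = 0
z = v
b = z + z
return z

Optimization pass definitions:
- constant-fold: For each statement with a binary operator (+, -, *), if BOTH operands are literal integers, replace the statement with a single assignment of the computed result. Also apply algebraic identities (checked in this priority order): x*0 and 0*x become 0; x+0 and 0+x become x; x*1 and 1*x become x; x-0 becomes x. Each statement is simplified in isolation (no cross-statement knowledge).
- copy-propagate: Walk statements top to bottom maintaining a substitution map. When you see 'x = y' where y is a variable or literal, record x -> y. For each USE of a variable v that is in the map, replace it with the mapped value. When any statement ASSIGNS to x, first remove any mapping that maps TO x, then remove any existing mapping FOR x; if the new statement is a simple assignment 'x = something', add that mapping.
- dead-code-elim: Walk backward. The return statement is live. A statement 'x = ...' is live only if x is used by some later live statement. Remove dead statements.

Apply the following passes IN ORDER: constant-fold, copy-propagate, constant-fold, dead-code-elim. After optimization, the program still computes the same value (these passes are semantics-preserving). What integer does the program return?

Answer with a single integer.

Initial IR:
  c = 0
  v = c
  a = 5 - v
  x = 0
  z = v
  b = z + z
  return z
After constant-fold (7 stmts):
  c = 0
  v = c
  a = 5 - v
  x = 0
  z = v
  b = z + z
  return z
After copy-propagate (7 stmts):
  c = 0
  v = 0
  a = 5 - 0
  x = 0
  z = 0
  b = 0 + 0
  return 0
After constant-fold (7 stmts):
  c = 0
  v = 0
  a = 5
  x = 0
  z = 0
  b = 0
  return 0
After dead-code-elim (1 stmts):
  return 0
Evaluate:
  c = 0  =>  c = 0
  v = c  =>  v = 0
  a = 5 - v  =>  a = 5
  x = 0  =>  x = 0
  z = v  =>  z = 0
  b = z + z  =>  b = 0
  return z = 0

Answer: 0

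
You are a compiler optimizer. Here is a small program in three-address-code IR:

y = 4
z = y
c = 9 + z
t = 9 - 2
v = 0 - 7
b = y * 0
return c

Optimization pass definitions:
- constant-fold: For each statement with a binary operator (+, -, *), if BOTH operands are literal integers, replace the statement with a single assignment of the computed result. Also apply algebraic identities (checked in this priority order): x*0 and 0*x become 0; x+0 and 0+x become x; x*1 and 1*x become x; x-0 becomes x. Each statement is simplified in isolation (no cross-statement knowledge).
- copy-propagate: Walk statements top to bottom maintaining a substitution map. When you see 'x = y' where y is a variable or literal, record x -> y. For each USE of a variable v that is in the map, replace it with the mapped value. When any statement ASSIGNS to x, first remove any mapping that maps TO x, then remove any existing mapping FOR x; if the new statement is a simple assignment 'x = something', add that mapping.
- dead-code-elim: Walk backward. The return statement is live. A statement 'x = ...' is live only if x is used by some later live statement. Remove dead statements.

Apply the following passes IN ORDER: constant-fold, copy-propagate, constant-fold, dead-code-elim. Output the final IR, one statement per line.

Initial IR:
  y = 4
  z = y
  c = 9 + z
  t = 9 - 2
  v = 0 - 7
  b = y * 0
  return c
After constant-fold (7 stmts):
  y = 4
  z = y
  c = 9 + z
  t = 7
  v = -7
  b = 0
  return c
After copy-propagate (7 stmts):
  y = 4
  z = 4
  c = 9 + 4
  t = 7
  v = -7
  b = 0
  return c
After constant-fold (7 stmts):
  y = 4
  z = 4
  c = 13
  t = 7
  v = -7
  b = 0
  return c
After dead-code-elim (2 stmts):
  c = 13
  return c

Answer: c = 13
return c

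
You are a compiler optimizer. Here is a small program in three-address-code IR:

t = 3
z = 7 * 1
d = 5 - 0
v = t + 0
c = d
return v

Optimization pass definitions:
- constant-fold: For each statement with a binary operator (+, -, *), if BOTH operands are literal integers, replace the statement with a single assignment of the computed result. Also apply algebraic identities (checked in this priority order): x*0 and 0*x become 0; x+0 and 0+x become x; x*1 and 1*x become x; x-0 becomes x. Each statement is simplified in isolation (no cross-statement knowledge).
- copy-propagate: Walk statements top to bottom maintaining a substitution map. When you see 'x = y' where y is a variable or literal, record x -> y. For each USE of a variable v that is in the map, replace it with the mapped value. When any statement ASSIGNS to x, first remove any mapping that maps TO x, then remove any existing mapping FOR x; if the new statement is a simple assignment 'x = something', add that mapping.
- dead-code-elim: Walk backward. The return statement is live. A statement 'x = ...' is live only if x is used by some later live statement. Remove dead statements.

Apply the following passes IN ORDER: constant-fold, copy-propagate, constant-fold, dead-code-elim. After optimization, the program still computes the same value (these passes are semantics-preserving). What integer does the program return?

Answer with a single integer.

Initial IR:
  t = 3
  z = 7 * 1
  d = 5 - 0
  v = t + 0
  c = d
  return v
After constant-fold (6 stmts):
  t = 3
  z = 7
  d = 5
  v = t
  c = d
  return v
After copy-propagate (6 stmts):
  t = 3
  z = 7
  d = 5
  v = 3
  c = 5
  return 3
After constant-fold (6 stmts):
  t = 3
  z = 7
  d = 5
  v = 3
  c = 5
  return 3
After dead-code-elim (1 stmts):
  return 3
Evaluate:
  t = 3  =>  t = 3
  z = 7 * 1  =>  z = 7
  d = 5 - 0  =>  d = 5
  v = t + 0  =>  v = 3
  c = d  =>  c = 5
  return v = 3

Answer: 3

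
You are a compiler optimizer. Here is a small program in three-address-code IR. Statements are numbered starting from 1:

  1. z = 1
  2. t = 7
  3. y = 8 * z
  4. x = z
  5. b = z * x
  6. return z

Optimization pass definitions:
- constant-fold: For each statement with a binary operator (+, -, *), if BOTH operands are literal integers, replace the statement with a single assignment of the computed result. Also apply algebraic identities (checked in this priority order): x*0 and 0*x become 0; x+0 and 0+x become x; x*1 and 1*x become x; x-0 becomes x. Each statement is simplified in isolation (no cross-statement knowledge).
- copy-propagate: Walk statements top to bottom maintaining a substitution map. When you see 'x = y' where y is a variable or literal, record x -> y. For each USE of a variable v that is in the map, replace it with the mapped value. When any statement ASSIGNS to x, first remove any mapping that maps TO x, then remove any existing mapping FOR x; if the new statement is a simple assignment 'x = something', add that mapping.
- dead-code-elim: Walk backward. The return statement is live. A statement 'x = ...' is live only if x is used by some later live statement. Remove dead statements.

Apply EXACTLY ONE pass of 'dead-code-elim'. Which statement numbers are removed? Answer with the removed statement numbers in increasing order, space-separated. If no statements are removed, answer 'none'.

Backward liveness scan:
Stmt 1 'z = 1': KEEP (z is live); live-in = []
Stmt 2 't = 7': DEAD (t not in live set ['z'])
Stmt 3 'y = 8 * z': DEAD (y not in live set ['z'])
Stmt 4 'x = z': DEAD (x not in live set ['z'])
Stmt 5 'b = z * x': DEAD (b not in live set ['z'])
Stmt 6 'return z': KEEP (return); live-in = ['z']
Removed statement numbers: [2, 3, 4, 5]
Surviving IR:
  z = 1
  return z

Answer: 2 3 4 5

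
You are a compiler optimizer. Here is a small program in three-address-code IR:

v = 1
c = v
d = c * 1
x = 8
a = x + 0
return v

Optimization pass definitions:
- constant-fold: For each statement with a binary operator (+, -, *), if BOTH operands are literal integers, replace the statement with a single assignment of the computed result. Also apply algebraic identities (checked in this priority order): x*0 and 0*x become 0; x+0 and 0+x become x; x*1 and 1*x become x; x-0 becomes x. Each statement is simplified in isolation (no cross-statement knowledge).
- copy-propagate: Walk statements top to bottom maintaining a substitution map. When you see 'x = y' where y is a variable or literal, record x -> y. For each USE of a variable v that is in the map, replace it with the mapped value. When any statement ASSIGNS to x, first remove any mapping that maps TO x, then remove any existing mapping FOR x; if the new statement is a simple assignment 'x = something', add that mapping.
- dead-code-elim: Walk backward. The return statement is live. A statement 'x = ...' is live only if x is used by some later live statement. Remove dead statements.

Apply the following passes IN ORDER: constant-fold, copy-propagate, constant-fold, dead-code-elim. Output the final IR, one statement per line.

Initial IR:
  v = 1
  c = v
  d = c * 1
  x = 8
  a = x + 0
  return v
After constant-fold (6 stmts):
  v = 1
  c = v
  d = c
  x = 8
  a = x
  return v
After copy-propagate (6 stmts):
  v = 1
  c = 1
  d = 1
  x = 8
  a = 8
  return 1
After constant-fold (6 stmts):
  v = 1
  c = 1
  d = 1
  x = 8
  a = 8
  return 1
After dead-code-elim (1 stmts):
  return 1

Answer: return 1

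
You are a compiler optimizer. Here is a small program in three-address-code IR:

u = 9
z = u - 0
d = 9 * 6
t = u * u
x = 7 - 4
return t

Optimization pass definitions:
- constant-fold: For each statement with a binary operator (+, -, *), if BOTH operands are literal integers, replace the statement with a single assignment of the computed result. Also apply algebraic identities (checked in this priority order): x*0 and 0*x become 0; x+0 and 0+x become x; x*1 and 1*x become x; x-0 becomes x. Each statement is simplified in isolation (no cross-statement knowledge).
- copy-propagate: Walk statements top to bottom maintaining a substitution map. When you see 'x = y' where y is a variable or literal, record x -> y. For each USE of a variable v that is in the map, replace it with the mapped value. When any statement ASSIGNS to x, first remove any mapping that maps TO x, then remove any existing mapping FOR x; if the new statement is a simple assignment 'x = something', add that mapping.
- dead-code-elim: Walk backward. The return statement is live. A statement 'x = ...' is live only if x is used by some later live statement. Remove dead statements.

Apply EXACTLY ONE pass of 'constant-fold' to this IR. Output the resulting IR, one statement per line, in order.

Answer: u = 9
z = u
d = 54
t = u * u
x = 3
return t

Derivation:
Applying constant-fold statement-by-statement:
  [1] u = 9  (unchanged)
  [2] z = u - 0  -> z = u
  [3] d = 9 * 6  -> d = 54
  [4] t = u * u  (unchanged)
  [5] x = 7 - 4  -> x = 3
  [6] return t  (unchanged)
Result (6 stmts):
  u = 9
  z = u
  d = 54
  t = u * u
  x = 3
  return t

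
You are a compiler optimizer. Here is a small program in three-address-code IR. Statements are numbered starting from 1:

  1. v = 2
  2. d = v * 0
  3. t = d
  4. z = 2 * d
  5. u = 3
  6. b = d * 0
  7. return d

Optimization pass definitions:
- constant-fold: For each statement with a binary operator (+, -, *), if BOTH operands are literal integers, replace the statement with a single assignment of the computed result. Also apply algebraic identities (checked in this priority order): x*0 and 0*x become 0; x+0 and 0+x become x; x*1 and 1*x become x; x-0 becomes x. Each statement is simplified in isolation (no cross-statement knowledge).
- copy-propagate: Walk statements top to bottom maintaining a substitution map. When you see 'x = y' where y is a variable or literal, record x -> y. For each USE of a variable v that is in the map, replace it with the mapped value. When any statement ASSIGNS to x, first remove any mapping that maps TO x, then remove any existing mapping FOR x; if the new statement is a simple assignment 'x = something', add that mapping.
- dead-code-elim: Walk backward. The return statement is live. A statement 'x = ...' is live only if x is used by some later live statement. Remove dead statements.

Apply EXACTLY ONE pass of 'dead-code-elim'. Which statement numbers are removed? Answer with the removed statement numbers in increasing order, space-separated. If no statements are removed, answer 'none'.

Answer: 3 4 5 6

Derivation:
Backward liveness scan:
Stmt 1 'v = 2': KEEP (v is live); live-in = []
Stmt 2 'd = v * 0': KEEP (d is live); live-in = ['v']
Stmt 3 't = d': DEAD (t not in live set ['d'])
Stmt 4 'z = 2 * d': DEAD (z not in live set ['d'])
Stmt 5 'u = 3': DEAD (u not in live set ['d'])
Stmt 6 'b = d * 0': DEAD (b not in live set ['d'])
Stmt 7 'return d': KEEP (return); live-in = ['d']
Removed statement numbers: [3, 4, 5, 6]
Surviving IR:
  v = 2
  d = v * 0
  return d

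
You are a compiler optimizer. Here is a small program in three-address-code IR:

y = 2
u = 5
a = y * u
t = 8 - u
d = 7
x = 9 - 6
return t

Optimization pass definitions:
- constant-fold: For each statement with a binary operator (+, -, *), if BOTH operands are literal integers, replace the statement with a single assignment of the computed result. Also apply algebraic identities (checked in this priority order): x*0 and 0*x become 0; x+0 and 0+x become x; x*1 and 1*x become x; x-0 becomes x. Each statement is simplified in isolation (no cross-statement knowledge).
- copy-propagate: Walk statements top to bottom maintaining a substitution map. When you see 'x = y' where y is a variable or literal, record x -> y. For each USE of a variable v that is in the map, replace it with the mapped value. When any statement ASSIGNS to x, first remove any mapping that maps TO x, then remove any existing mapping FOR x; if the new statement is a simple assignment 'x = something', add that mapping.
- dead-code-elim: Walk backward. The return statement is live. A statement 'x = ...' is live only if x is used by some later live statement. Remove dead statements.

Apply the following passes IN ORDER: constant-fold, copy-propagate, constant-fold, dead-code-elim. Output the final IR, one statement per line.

Initial IR:
  y = 2
  u = 5
  a = y * u
  t = 8 - u
  d = 7
  x = 9 - 6
  return t
After constant-fold (7 stmts):
  y = 2
  u = 5
  a = y * u
  t = 8 - u
  d = 7
  x = 3
  return t
After copy-propagate (7 stmts):
  y = 2
  u = 5
  a = 2 * 5
  t = 8 - 5
  d = 7
  x = 3
  return t
After constant-fold (7 stmts):
  y = 2
  u = 5
  a = 10
  t = 3
  d = 7
  x = 3
  return t
After dead-code-elim (2 stmts):
  t = 3
  return t

Answer: t = 3
return t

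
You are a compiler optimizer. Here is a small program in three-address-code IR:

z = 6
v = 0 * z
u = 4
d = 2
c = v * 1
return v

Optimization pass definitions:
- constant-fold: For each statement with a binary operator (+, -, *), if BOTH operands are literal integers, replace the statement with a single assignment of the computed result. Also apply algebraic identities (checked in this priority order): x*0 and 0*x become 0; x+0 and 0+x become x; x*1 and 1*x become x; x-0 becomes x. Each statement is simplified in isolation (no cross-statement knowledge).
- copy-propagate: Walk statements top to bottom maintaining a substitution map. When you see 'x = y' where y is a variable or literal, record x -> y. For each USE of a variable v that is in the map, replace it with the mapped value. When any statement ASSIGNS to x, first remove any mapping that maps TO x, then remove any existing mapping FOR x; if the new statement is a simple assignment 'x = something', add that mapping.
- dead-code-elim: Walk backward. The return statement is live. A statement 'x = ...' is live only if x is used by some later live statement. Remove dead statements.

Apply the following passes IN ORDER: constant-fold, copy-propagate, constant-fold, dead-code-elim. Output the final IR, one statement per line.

Answer: return 0

Derivation:
Initial IR:
  z = 6
  v = 0 * z
  u = 4
  d = 2
  c = v * 1
  return v
After constant-fold (6 stmts):
  z = 6
  v = 0
  u = 4
  d = 2
  c = v
  return v
After copy-propagate (6 stmts):
  z = 6
  v = 0
  u = 4
  d = 2
  c = 0
  return 0
After constant-fold (6 stmts):
  z = 6
  v = 0
  u = 4
  d = 2
  c = 0
  return 0
After dead-code-elim (1 stmts):
  return 0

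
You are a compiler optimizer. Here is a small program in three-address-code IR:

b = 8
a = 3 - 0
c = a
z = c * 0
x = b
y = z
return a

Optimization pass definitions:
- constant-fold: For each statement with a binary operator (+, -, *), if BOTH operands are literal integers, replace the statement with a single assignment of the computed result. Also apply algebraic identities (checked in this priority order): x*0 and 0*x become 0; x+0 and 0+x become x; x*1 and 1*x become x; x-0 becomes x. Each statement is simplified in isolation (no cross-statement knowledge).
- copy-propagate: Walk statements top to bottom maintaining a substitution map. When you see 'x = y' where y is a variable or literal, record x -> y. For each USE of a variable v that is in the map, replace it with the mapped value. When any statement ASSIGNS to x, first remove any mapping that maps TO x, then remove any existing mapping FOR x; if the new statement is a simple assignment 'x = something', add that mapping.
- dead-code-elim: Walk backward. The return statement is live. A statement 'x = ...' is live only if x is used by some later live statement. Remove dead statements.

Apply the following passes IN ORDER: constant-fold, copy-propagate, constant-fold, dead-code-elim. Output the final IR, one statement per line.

Initial IR:
  b = 8
  a = 3 - 0
  c = a
  z = c * 0
  x = b
  y = z
  return a
After constant-fold (7 stmts):
  b = 8
  a = 3
  c = a
  z = 0
  x = b
  y = z
  return a
After copy-propagate (7 stmts):
  b = 8
  a = 3
  c = 3
  z = 0
  x = 8
  y = 0
  return 3
After constant-fold (7 stmts):
  b = 8
  a = 3
  c = 3
  z = 0
  x = 8
  y = 0
  return 3
After dead-code-elim (1 stmts):
  return 3

Answer: return 3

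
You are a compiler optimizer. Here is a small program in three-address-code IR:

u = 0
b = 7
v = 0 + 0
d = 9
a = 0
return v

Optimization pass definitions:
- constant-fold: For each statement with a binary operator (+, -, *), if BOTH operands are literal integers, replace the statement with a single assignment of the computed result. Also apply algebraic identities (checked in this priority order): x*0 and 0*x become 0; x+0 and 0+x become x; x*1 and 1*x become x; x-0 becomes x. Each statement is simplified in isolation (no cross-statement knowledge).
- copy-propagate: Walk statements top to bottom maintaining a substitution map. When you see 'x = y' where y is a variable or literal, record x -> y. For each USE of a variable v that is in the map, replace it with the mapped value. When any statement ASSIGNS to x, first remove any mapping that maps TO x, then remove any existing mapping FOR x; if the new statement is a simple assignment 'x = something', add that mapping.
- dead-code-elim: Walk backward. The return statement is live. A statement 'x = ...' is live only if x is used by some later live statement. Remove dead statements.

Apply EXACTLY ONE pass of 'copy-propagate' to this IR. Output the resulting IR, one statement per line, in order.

Applying copy-propagate statement-by-statement:
  [1] u = 0  (unchanged)
  [2] b = 7  (unchanged)
  [3] v = 0 + 0  (unchanged)
  [4] d = 9  (unchanged)
  [5] a = 0  (unchanged)
  [6] return v  (unchanged)
Result (6 stmts):
  u = 0
  b = 7
  v = 0 + 0
  d = 9
  a = 0
  return v

Answer: u = 0
b = 7
v = 0 + 0
d = 9
a = 0
return v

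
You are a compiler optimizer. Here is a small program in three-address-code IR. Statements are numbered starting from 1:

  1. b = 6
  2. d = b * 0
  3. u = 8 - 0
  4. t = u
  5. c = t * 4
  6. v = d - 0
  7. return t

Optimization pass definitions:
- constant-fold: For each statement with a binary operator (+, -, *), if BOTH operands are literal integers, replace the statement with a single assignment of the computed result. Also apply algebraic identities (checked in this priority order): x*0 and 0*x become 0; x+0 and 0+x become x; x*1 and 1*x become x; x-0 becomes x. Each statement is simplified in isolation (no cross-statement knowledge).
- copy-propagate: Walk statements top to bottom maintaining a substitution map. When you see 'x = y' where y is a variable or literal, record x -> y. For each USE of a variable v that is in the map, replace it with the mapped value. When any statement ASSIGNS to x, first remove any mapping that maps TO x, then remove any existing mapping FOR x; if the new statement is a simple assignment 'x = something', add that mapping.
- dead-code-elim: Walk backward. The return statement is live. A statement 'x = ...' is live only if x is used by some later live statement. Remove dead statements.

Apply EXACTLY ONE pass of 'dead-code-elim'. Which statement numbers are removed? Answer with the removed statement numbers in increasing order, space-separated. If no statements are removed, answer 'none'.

Answer: 1 2 5 6

Derivation:
Backward liveness scan:
Stmt 1 'b = 6': DEAD (b not in live set [])
Stmt 2 'd = b * 0': DEAD (d not in live set [])
Stmt 3 'u = 8 - 0': KEEP (u is live); live-in = []
Stmt 4 't = u': KEEP (t is live); live-in = ['u']
Stmt 5 'c = t * 4': DEAD (c not in live set ['t'])
Stmt 6 'v = d - 0': DEAD (v not in live set ['t'])
Stmt 7 'return t': KEEP (return); live-in = ['t']
Removed statement numbers: [1, 2, 5, 6]
Surviving IR:
  u = 8 - 0
  t = u
  return t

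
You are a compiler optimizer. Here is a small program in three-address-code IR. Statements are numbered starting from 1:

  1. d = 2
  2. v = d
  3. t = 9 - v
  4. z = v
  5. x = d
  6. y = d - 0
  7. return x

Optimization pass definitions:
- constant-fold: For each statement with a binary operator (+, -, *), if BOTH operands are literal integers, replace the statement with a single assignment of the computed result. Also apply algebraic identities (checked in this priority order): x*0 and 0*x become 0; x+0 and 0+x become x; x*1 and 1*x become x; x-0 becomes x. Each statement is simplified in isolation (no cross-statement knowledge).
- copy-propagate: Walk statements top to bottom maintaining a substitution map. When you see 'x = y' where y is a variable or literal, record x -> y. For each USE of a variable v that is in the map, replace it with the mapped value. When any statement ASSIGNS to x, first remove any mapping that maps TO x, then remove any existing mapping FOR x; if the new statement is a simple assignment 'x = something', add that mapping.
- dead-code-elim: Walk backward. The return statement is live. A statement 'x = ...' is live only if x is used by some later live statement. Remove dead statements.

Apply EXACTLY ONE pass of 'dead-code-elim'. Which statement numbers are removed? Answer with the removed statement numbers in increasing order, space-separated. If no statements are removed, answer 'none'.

Backward liveness scan:
Stmt 1 'd = 2': KEEP (d is live); live-in = []
Stmt 2 'v = d': DEAD (v not in live set ['d'])
Stmt 3 't = 9 - v': DEAD (t not in live set ['d'])
Stmt 4 'z = v': DEAD (z not in live set ['d'])
Stmt 5 'x = d': KEEP (x is live); live-in = ['d']
Stmt 6 'y = d - 0': DEAD (y not in live set ['x'])
Stmt 7 'return x': KEEP (return); live-in = ['x']
Removed statement numbers: [2, 3, 4, 6]
Surviving IR:
  d = 2
  x = d
  return x

Answer: 2 3 4 6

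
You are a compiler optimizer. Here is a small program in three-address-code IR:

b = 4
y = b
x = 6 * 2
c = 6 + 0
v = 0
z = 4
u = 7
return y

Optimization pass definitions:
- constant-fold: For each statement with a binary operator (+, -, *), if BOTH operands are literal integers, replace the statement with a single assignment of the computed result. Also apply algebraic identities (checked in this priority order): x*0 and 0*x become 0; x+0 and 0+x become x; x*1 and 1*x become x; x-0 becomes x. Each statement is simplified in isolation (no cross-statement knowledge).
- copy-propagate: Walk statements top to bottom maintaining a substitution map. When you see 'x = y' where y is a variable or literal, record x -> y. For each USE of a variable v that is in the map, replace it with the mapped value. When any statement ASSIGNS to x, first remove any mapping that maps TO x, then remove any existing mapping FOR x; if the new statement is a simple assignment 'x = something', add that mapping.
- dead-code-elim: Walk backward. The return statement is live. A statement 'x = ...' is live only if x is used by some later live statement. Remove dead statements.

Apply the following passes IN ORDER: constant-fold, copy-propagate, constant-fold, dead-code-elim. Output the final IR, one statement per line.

Answer: return 4

Derivation:
Initial IR:
  b = 4
  y = b
  x = 6 * 2
  c = 6 + 0
  v = 0
  z = 4
  u = 7
  return y
After constant-fold (8 stmts):
  b = 4
  y = b
  x = 12
  c = 6
  v = 0
  z = 4
  u = 7
  return y
After copy-propagate (8 stmts):
  b = 4
  y = 4
  x = 12
  c = 6
  v = 0
  z = 4
  u = 7
  return 4
After constant-fold (8 stmts):
  b = 4
  y = 4
  x = 12
  c = 6
  v = 0
  z = 4
  u = 7
  return 4
After dead-code-elim (1 stmts):
  return 4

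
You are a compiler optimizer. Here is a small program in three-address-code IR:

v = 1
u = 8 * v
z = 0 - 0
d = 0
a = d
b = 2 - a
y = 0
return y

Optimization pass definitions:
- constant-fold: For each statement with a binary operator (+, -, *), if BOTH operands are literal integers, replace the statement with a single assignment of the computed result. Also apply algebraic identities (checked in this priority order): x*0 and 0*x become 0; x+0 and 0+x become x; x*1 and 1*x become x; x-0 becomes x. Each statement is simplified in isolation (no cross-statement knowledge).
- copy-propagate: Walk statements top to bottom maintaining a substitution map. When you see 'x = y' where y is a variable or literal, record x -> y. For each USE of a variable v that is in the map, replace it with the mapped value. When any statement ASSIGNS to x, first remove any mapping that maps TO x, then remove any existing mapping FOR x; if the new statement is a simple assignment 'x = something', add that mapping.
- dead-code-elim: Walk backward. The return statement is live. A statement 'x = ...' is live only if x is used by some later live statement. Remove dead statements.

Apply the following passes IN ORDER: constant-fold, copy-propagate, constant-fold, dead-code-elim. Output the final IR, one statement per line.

Answer: return 0

Derivation:
Initial IR:
  v = 1
  u = 8 * v
  z = 0 - 0
  d = 0
  a = d
  b = 2 - a
  y = 0
  return y
After constant-fold (8 stmts):
  v = 1
  u = 8 * v
  z = 0
  d = 0
  a = d
  b = 2 - a
  y = 0
  return y
After copy-propagate (8 stmts):
  v = 1
  u = 8 * 1
  z = 0
  d = 0
  a = 0
  b = 2 - 0
  y = 0
  return 0
After constant-fold (8 stmts):
  v = 1
  u = 8
  z = 0
  d = 0
  a = 0
  b = 2
  y = 0
  return 0
After dead-code-elim (1 stmts):
  return 0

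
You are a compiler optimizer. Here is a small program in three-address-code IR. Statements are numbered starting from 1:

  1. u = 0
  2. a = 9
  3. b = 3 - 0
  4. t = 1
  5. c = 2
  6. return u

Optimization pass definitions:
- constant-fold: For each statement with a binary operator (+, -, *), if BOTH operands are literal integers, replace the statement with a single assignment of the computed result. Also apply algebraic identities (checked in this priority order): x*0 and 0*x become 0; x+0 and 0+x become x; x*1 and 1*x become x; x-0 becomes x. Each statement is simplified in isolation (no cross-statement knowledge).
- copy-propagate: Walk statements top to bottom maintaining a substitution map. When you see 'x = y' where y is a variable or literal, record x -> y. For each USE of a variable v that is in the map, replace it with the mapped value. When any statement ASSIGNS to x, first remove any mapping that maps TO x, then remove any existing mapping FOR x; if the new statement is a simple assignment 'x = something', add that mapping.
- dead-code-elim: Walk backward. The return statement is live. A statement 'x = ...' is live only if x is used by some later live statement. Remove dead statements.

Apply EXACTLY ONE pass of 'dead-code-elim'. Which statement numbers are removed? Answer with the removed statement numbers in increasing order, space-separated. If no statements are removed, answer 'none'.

Answer: 2 3 4 5

Derivation:
Backward liveness scan:
Stmt 1 'u = 0': KEEP (u is live); live-in = []
Stmt 2 'a = 9': DEAD (a not in live set ['u'])
Stmt 3 'b = 3 - 0': DEAD (b not in live set ['u'])
Stmt 4 't = 1': DEAD (t not in live set ['u'])
Stmt 5 'c = 2': DEAD (c not in live set ['u'])
Stmt 6 'return u': KEEP (return); live-in = ['u']
Removed statement numbers: [2, 3, 4, 5]
Surviving IR:
  u = 0
  return u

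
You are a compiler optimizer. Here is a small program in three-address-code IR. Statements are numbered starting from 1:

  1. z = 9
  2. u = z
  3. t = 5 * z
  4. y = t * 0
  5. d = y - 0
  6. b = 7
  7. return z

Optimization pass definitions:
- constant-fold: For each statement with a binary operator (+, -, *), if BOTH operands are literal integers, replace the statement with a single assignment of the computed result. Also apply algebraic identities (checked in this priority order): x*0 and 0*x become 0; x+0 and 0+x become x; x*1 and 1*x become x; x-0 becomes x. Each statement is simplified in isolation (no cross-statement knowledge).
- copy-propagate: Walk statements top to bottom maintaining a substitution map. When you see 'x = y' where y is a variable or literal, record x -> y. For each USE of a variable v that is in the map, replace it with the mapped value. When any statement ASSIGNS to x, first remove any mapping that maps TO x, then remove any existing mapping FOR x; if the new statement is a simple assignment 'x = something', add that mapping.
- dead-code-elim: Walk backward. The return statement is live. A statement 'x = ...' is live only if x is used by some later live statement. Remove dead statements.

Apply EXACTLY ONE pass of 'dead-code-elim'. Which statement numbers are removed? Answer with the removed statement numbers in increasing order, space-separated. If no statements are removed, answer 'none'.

Backward liveness scan:
Stmt 1 'z = 9': KEEP (z is live); live-in = []
Stmt 2 'u = z': DEAD (u not in live set ['z'])
Stmt 3 't = 5 * z': DEAD (t not in live set ['z'])
Stmt 4 'y = t * 0': DEAD (y not in live set ['z'])
Stmt 5 'd = y - 0': DEAD (d not in live set ['z'])
Stmt 6 'b = 7': DEAD (b not in live set ['z'])
Stmt 7 'return z': KEEP (return); live-in = ['z']
Removed statement numbers: [2, 3, 4, 5, 6]
Surviving IR:
  z = 9
  return z

Answer: 2 3 4 5 6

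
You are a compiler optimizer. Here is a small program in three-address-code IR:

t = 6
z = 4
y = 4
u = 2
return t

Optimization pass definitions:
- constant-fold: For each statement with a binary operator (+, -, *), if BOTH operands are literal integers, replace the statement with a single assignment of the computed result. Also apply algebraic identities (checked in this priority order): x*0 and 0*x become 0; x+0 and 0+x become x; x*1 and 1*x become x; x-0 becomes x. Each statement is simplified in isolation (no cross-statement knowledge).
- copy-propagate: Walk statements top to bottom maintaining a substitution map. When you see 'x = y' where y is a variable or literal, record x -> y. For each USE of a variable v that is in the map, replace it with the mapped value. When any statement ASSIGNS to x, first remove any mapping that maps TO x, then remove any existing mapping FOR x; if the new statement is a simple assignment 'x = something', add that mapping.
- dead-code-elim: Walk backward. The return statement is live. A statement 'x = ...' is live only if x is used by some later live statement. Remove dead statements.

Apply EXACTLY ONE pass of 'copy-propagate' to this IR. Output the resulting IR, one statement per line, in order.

Answer: t = 6
z = 4
y = 4
u = 2
return 6

Derivation:
Applying copy-propagate statement-by-statement:
  [1] t = 6  (unchanged)
  [2] z = 4  (unchanged)
  [3] y = 4  (unchanged)
  [4] u = 2  (unchanged)
  [5] return t  -> return 6
Result (5 stmts):
  t = 6
  z = 4
  y = 4
  u = 2
  return 6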